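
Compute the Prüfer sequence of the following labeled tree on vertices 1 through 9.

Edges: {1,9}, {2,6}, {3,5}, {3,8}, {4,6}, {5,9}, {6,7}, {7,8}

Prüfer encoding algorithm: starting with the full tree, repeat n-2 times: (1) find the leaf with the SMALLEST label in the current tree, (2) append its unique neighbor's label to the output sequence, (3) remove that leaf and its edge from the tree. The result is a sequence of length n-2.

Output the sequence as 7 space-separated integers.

Step 1: leaves = {1,2,4}. Remove smallest leaf 1, emit neighbor 9.
Step 2: leaves = {2,4,9}. Remove smallest leaf 2, emit neighbor 6.
Step 3: leaves = {4,9}. Remove smallest leaf 4, emit neighbor 6.
Step 4: leaves = {6,9}. Remove smallest leaf 6, emit neighbor 7.
Step 5: leaves = {7,9}. Remove smallest leaf 7, emit neighbor 8.
Step 6: leaves = {8,9}. Remove smallest leaf 8, emit neighbor 3.
Step 7: leaves = {3,9}. Remove smallest leaf 3, emit neighbor 5.
Done: 2 vertices remain (5, 9). Sequence = [9 6 6 7 8 3 5]

Answer: 9 6 6 7 8 3 5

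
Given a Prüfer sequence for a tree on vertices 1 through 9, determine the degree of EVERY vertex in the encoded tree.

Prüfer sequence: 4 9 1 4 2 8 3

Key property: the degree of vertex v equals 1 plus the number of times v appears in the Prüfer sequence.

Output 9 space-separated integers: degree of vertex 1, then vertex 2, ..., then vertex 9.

Answer: 2 2 2 3 1 1 1 2 2

Derivation:
p_1 = 4: count[4] becomes 1
p_2 = 9: count[9] becomes 1
p_3 = 1: count[1] becomes 1
p_4 = 4: count[4] becomes 2
p_5 = 2: count[2] becomes 1
p_6 = 8: count[8] becomes 1
p_7 = 3: count[3] becomes 1
Degrees (1 + count): deg[1]=1+1=2, deg[2]=1+1=2, deg[3]=1+1=2, deg[4]=1+2=3, deg[5]=1+0=1, deg[6]=1+0=1, deg[7]=1+0=1, deg[8]=1+1=2, deg[9]=1+1=2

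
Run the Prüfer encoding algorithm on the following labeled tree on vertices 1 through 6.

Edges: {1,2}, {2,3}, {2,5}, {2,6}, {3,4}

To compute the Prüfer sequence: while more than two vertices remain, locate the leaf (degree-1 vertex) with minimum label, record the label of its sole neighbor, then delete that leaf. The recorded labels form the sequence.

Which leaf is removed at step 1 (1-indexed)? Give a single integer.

Answer: 1

Derivation:
Step 1: current leaves = {1,4,5,6}. Remove leaf 1 (neighbor: 2).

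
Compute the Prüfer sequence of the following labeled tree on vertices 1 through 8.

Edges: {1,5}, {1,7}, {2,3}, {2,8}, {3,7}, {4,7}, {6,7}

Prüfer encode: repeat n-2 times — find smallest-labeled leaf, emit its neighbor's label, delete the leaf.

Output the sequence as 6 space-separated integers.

Answer: 7 1 7 7 3 2

Derivation:
Step 1: leaves = {4,5,6,8}. Remove smallest leaf 4, emit neighbor 7.
Step 2: leaves = {5,6,8}. Remove smallest leaf 5, emit neighbor 1.
Step 3: leaves = {1,6,8}. Remove smallest leaf 1, emit neighbor 7.
Step 4: leaves = {6,8}. Remove smallest leaf 6, emit neighbor 7.
Step 5: leaves = {7,8}. Remove smallest leaf 7, emit neighbor 3.
Step 6: leaves = {3,8}. Remove smallest leaf 3, emit neighbor 2.
Done: 2 vertices remain (2, 8). Sequence = [7 1 7 7 3 2]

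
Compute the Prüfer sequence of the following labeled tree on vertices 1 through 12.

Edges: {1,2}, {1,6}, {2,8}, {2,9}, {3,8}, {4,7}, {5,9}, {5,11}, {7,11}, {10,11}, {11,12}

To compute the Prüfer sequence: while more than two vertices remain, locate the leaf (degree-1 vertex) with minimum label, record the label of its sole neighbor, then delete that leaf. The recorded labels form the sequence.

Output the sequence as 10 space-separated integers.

Answer: 8 7 1 2 11 2 9 5 11 11

Derivation:
Step 1: leaves = {3,4,6,10,12}. Remove smallest leaf 3, emit neighbor 8.
Step 2: leaves = {4,6,8,10,12}. Remove smallest leaf 4, emit neighbor 7.
Step 3: leaves = {6,7,8,10,12}. Remove smallest leaf 6, emit neighbor 1.
Step 4: leaves = {1,7,8,10,12}. Remove smallest leaf 1, emit neighbor 2.
Step 5: leaves = {7,8,10,12}. Remove smallest leaf 7, emit neighbor 11.
Step 6: leaves = {8,10,12}. Remove smallest leaf 8, emit neighbor 2.
Step 7: leaves = {2,10,12}. Remove smallest leaf 2, emit neighbor 9.
Step 8: leaves = {9,10,12}. Remove smallest leaf 9, emit neighbor 5.
Step 9: leaves = {5,10,12}. Remove smallest leaf 5, emit neighbor 11.
Step 10: leaves = {10,12}. Remove smallest leaf 10, emit neighbor 11.
Done: 2 vertices remain (11, 12). Sequence = [8 7 1 2 11 2 9 5 11 11]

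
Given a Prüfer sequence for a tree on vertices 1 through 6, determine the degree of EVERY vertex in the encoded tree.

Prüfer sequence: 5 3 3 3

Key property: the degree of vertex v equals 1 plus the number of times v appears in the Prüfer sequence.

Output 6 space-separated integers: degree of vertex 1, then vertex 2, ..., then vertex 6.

p_1 = 5: count[5] becomes 1
p_2 = 3: count[3] becomes 1
p_3 = 3: count[3] becomes 2
p_4 = 3: count[3] becomes 3
Degrees (1 + count): deg[1]=1+0=1, deg[2]=1+0=1, deg[3]=1+3=4, deg[4]=1+0=1, deg[5]=1+1=2, deg[6]=1+0=1

Answer: 1 1 4 1 2 1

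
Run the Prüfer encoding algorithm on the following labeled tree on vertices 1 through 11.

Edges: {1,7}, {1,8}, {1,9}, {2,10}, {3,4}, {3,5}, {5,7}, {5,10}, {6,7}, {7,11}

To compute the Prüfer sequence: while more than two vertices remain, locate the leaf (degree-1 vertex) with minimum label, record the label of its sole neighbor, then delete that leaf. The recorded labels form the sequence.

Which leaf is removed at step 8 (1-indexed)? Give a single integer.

Step 1: current leaves = {2,4,6,8,9,11}. Remove leaf 2 (neighbor: 10).
Step 2: current leaves = {4,6,8,9,10,11}. Remove leaf 4 (neighbor: 3).
Step 3: current leaves = {3,6,8,9,10,11}. Remove leaf 3 (neighbor: 5).
Step 4: current leaves = {6,8,9,10,11}. Remove leaf 6 (neighbor: 7).
Step 5: current leaves = {8,9,10,11}. Remove leaf 8 (neighbor: 1).
Step 6: current leaves = {9,10,11}. Remove leaf 9 (neighbor: 1).
Step 7: current leaves = {1,10,11}. Remove leaf 1 (neighbor: 7).
Step 8: current leaves = {10,11}. Remove leaf 10 (neighbor: 5).

Answer: 10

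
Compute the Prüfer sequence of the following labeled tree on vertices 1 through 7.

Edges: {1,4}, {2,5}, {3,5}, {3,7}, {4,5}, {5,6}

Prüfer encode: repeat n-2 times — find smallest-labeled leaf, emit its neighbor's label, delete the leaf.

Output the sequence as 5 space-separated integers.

Answer: 4 5 5 5 3

Derivation:
Step 1: leaves = {1,2,6,7}. Remove smallest leaf 1, emit neighbor 4.
Step 2: leaves = {2,4,6,7}. Remove smallest leaf 2, emit neighbor 5.
Step 3: leaves = {4,6,7}. Remove smallest leaf 4, emit neighbor 5.
Step 4: leaves = {6,7}. Remove smallest leaf 6, emit neighbor 5.
Step 5: leaves = {5,7}. Remove smallest leaf 5, emit neighbor 3.
Done: 2 vertices remain (3, 7). Sequence = [4 5 5 5 3]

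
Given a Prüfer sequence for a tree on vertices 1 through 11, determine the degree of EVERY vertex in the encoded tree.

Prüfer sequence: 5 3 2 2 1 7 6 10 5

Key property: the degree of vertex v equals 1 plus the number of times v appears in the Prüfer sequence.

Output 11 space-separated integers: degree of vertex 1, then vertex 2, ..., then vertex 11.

Answer: 2 3 2 1 3 2 2 1 1 2 1

Derivation:
p_1 = 5: count[5] becomes 1
p_2 = 3: count[3] becomes 1
p_3 = 2: count[2] becomes 1
p_4 = 2: count[2] becomes 2
p_5 = 1: count[1] becomes 1
p_6 = 7: count[7] becomes 1
p_7 = 6: count[6] becomes 1
p_8 = 10: count[10] becomes 1
p_9 = 5: count[5] becomes 2
Degrees (1 + count): deg[1]=1+1=2, deg[2]=1+2=3, deg[3]=1+1=2, deg[4]=1+0=1, deg[5]=1+2=3, deg[6]=1+1=2, deg[7]=1+1=2, deg[8]=1+0=1, deg[9]=1+0=1, deg[10]=1+1=2, deg[11]=1+0=1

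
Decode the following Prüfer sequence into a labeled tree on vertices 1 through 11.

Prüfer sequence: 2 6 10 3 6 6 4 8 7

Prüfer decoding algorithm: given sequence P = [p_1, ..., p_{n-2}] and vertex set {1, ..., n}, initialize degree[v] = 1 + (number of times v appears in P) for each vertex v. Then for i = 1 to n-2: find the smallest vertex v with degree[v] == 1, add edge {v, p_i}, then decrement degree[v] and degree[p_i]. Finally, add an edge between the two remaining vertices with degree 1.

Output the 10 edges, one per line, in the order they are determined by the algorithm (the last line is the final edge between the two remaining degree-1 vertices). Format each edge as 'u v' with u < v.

Initial degrees: {1:1, 2:2, 3:2, 4:2, 5:1, 6:4, 7:2, 8:2, 9:1, 10:2, 11:1}
Step 1: smallest deg-1 vertex = 1, p_1 = 2. Add edge {1,2}. Now deg[1]=0, deg[2]=1.
Step 2: smallest deg-1 vertex = 2, p_2 = 6. Add edge {2,6}. Now deg[2]=0, deg[6]=3.
Step 3: smallest deg-1 vertex = 5, p_3 = 10. Add edge {5,10}. Now deg[5]=0, deg[10]=1.
Step 4: smallest deg-1 vertex = 9, p_4 = 3. Add edge {3,9}. Now deg[9]=0, deg[3]=1.
Step 5: smallest deg-1 vertex = 3, p_5 = 6. Add edge {3,6}. Now deg[3]=0, deg[6]=2.
Step 6: smallest deg-1 vertex = 10, p_6 = 6. Add edge {6,10}. Now deg[10]=0, deg[6]=1.
Step 7: smallest deg-1 vertex = 6, p_7 = 4. Add edge {4,6}. Now deg[6]=0, deg[4]=1.
Step 8: smallest deg-1 vertex = 4, p_8 = 8. Add edge {4,8}. Now deg[4]=0, deg[8]=1.
Step 9: smallest deg-1 vertex = 8, p_9 = 7. Add edge {7,8}. Now deg[8]=0, deg[7]=1.
Final: two remaining deg-1 vertices are 7, 11. Add edge {7,11}.

Answer: 1 2
2 6
5 10
3 9
3 6
6 10
4 6
4 8
7 8
7 11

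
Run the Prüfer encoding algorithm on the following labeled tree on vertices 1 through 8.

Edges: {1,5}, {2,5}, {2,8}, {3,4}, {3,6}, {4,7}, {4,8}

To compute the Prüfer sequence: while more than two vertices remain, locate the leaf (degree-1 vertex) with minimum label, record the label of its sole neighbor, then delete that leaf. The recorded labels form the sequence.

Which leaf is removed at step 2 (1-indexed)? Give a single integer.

Step 1: current leaves = {1,6,7}. Remove leaf 1 (neighbor: 5).
Step 2: current leaves = {5,6,7}. Remove leaf 5 (neighbor: 2).

Answer: 5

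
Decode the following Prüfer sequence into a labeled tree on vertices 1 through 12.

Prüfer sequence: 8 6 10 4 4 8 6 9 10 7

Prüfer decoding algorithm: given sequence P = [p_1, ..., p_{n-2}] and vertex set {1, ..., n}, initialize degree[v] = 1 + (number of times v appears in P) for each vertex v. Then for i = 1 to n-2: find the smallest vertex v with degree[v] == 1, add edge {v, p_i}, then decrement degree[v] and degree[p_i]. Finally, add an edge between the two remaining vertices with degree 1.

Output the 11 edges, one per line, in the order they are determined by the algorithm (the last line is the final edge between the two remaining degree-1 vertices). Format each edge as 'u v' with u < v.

Answer: 1 8
2 6
3 10
4 5
4 11
4 8
6 8
6 9
9 10
7 10
7 12

Derivation:
Initial degrees: {1:1, 2:1, 3:1, 4:3, 5:1, 6:3, 7:2, 8:3, 9:2, 10:3, 11:1, 12:1}
Step 1: smallest deg-1 vertex = 1, p_1 = 8. Add edge {1,8}. Now deg[1]=0, deg[8]=2.
Step 2: smallest deg-1 vertex = 2, p_2 = 6. Add edge {2,6}. Now deg[2]=0, deg[6]=2.
Step 3: smallest deg-1 vertex = 3, p_3 = 10. Add edge {3,10}. Now deg[3]=0, deg[10]=2.
Step 4: smallest deg-1 vertex = 5, p_4 = 4. Add edge {4,5}. Now deg[5]=0, deg[4]=2.
Step 5: smallest deg-1 vertex = 11, p_5 = 4. Add edge {4,11}. Now deg[11]=0, deg[4]=1.
Step 6: smallest deg-1 vertex = 4, p_6 = 8. Add edge {4,8}. Now deg[4]=0, deg[8]=1.
Step 7: smallest deg-1 vertex = 8, p_7 = 6. Add edge {6,8}. Now deg[8]=0, deg[6]=1.
Step 8: smallest deg-1 vertex = 6, p_8 = 9. Add edge {6,9}. Now deg[6]=0, deg[9]=1.
Step 9: smallest deg-1 vertex = 9, p_9 = 10. Add edge {9,10}. Now deg[9]=0, deg[10]=1.
Step 10: smallest deg-1 vertex = 10, p_10 = 7. Add edge {7,10}. Now deg[10]=0, deg[7]=1.
Final: two remaining deg-1 vertices are 7, 12. Add edge {7,12}.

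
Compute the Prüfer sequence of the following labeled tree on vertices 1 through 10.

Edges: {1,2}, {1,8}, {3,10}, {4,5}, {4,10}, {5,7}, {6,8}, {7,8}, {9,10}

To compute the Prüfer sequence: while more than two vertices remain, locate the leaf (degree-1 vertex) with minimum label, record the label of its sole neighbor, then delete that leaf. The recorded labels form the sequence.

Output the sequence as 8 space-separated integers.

Answer: 1 8 10 8 7 5 4 10

Derivation:
Step 1: leaves = {2,3,6,9}. Remove smallest leaf 2, emit neighbor 1.
Step 2: leaves = {1,3,6,9}. Remove smallest leaf 1, emit neighbor 8.
Step 3: leaves = {3,6,9}. Remove smallest leaf 3, emit neighbor 10.
Step 4: leaves = {6,9}. Remove smallest leaf 6, emit neighbor 8.
Step 5: leaves = {8,9}. Remove smallest leaf 8, emit neighbor 7.
Step 6: leaves = {7,9}. Remove smallest leaf 7, emit neighbor 5.
Step 7: leaves = {5,9}. Remove smallest leaf 5, emit neighbor 4.
Step 8: leaves = {4,9}. Remove smallest leaf 4, emit neighbor 10.
Done: 2 vertices remain (9, 10). Sequence = [1 8 10 8 7 5 4 10]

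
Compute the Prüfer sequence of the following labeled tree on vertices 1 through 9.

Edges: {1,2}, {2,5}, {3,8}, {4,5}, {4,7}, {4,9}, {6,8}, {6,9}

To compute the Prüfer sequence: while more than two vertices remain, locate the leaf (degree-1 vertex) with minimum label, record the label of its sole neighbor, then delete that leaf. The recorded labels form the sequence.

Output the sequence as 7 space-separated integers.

Step 1: leaves = {1,3,7}. Remove smallest leaf 1, emit neighbor 2.
Step 2: leaves = {2,3,7}. Remove smallest leaf 2, emit neighbor 5.
Step 3: leaves = {3,5,7}. Remove smallest leaf 3, emit neighbor 8.
Step 4: leaves = {5,7,8}. Remove smallest leaf 5, emit neighbor 4.
Step 5: leaves = {7,8}. Remove smallest leaf 7, emit neighbor 4.
Step 6: leaves = {4,8}. Remove smallest leaf 4, emit neighbor 9.
Step 7: leaves = {8,9}. Remove smallest leaf 8, emit neighbor 6.
Done: 2 vertices remain (6, 9). Sequence = [2 5 8 4 4 9 6]

Answer: 2 5 8 4 4 9 6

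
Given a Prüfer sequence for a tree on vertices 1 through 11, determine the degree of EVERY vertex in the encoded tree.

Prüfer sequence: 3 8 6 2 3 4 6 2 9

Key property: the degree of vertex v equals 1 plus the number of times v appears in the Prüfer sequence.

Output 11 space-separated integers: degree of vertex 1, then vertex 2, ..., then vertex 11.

Answer: 1 3 3 2 1 3 1 2 2 1 1

Derivation:
p_1 = 3: count[3] becomes 1
p_2 = 8: count[8] becomes 1
p_3 = 6: count[6] becomes 1
p_4 = 2: count[2] becomes 1
p_5 = 3: count[3] becomes 2
p_6 = 4: count[4] becomes 1
p_7 = 6: count[6] becomes 2
p_8 = 2: count[2] becomes 2
p_9 = 9: count[9] becomes 1
Degrees (1 + count): deg[1]=1+0=1, deg[2]=1+2=3, deg[3]=1+2=3, deg[4]=1+1=2, deg[5]=1+0=1, deg[6]=1+2=3, deg[7]=1+0=1, deg[8]=1+1=2, deg[9]=1+1=2, deg[10]=1+0=1, deg[11]=1+0=1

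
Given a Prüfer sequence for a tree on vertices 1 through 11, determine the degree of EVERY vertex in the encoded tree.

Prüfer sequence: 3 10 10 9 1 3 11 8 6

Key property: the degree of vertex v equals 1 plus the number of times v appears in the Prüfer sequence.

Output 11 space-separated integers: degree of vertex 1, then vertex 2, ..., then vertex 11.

p_1 = 3: count[3] becomes 1
p_2 = 10: count[10] becomes 1
p_3 = 10: count[10] becomes 2
p_4 = 9: count[9] becomes 1
p_5 = 1: count[1] becomes 1
p_6 = 3: count[3] becomes 2
p_7 = 11: count[11] becomes 1
p_8 = 8: count[8] becomes 1
p_9 = 6: count[6] becomes 1
Degrees (1 + count): deg[1]=1+1=2, deg[2]=1+0=1, deg[3]=1+2=3, deg[4]=1+0=1, deg[5]=1+0=1, deg[6]=1+1=2, deg[7]=1+0=1, deg[8]=1+1=2, deg[9]=1+1=2, deg[10]=1+2=3, deg[11]=1+1=2

Answer: 2 1 3 1 1 2 1 2 2 3 2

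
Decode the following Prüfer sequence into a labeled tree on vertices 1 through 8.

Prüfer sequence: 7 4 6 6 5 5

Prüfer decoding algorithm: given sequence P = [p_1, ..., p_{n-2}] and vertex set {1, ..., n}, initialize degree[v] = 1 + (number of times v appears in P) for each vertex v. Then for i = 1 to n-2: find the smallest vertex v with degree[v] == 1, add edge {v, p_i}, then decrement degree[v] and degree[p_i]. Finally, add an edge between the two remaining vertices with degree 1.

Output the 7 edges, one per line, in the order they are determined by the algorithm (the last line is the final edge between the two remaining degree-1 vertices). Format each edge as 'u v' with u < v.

Answer: 1 7
2 4
3 6
4 6
5 6
5 7
5 8

Derivation:
Initial degrees: {1:1, 2:1, 3:1, 4:2, 5:3, 6:3, 7:2, 8:1}
Step 1: smallest deg-1 vertex = 1, p_1 = 7. Add edge {1,7}. Now deg[1]=0, deg[7]=1.
Step 2: smallest deg-1 vertex = 2, p_2 = 4. Add edge {2,4}. Now deg[2]=0, deg[4]=1.
Step 3: smallest deg-1 vertex = 3, p_3 = 6. Add edge {3,6}. Now deg[3]=0, deg[6]=2.
Step 4: smallest deg-1 vertex = 4, p_4 = 6. Add edge {4,6}. Now deg[4]=0, deg[6]=1.
Step 5: smallest deg-1 vertex = 6, p_5 = 5. Add edge {5,6}. Now deg[6]=0, deg[5]=2.
Step 6: smallest deg-1 vertex = 7, p_6 = 5. Add edge {5,7}. Now deg[7]=0, deg[5]=1.
Final: two remaining deg-1 vertices are 5, 8. Add edge {5,8}.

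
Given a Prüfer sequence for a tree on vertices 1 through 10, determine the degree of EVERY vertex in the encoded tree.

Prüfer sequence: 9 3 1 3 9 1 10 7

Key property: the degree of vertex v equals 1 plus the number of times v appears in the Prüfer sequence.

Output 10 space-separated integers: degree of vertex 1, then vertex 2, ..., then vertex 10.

p_1 = 9: count[9] becomes 1
p_2 = 3: count[3] becomes 1
p_3 = 1: count[1] becomes 1
p_4 = 3: count[3] becomes 2
p_5 = 9: count[9] becomes 2
p_6 = 1: count[1] becomes 2
p_7 = 10: count[10] becomes 1
p_8 = 7: count[7] becomes 1
Degrees (1 + count): deg[1]=1+2=3, deg[2]=1+0=1, deg[3]=1+2=3, deg[4]=1+0=1, deg[5]=1+0=1, deg[6]=1+0=1, deg[7]=1+1=2, deg[8]=1+0=1, deg[9]=1+2=3, deg[10]=1+1=2

Answer: 3 1 3 1 1 1 2 1 3 2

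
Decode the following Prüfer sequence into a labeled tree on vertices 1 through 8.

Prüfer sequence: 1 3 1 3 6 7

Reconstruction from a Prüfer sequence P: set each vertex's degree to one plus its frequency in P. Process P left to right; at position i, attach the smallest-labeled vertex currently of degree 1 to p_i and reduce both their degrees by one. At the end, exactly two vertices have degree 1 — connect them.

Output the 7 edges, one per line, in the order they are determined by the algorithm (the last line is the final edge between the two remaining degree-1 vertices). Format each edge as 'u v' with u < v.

Initial degrees: {1:3, 2:1, 3:3, 4:1, 5:1, 6:2, 7:2, 8:1}
Step 1: smallest deg-1 vertex = 2, p_1 = 1. Add edge {1,2}. Now deg[2]=0, deg[1]=2.
Step 2: smallest deg-1 vertex = 4, p_2 = 3. Add edge {3,4}. Now deg[4]=0, deg[3]=2.
Step 3: smallest deg-1 vertex = 5, p_3 = 1. Add edge {1,5}. Now deg[5]=0, deg[1]=1.
Step 4: smallest deg-1 vertex = 1, p_4 = 3. Add edge {1,3}. Now deg[1]=0, deg[3]=1.
Step 5: smallest deg-1 vertex = 3, p_5 = 6. Add edge {3,6}. Now deg[3]=0, deg[6]=1.
Step 6: smallest deg-1 vertex = 6, p_6 = 7. Add edge {6,7}. Now deg[6]=0, deg[7]=1.
Final: two remaining deg-1 vertices are 7, 8. Add edge {7,8}.

Answer: 1 2
3 4
1 5
1 3
3 6
6 7
7 8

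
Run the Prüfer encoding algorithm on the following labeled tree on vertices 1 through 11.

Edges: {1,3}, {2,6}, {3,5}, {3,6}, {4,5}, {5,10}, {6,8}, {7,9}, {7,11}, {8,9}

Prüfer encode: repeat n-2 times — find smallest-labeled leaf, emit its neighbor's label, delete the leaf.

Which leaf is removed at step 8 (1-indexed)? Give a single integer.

Step 1: current leaves = {1,2,4,10,11}. Remove leaf 1 (neighbor: 3).
Step 2: current leaves = {2,4,10,11}. Remove leaf 2 (neighbor: 6).
Step 3: current leaves = {4,10,11}. Remove leaf 4 (neighbor: 5).
Step 4: current leaves = {10,11}. Remove leaf 10 (neighbor: 5).
Step 5: current leaves = {5,11}. Remove leaf 5 (neighbor: 3).
Step 6: current leaves = {3,11}. Remove leaf 3 (neighbor: 6).
Step 7: current leaves = {6,11}. Remove leaf 6 (neighbor: 8).
Step 8: current leaves = {8,11}. Remove leaf 8 (neighbor: 9).

Answer: 8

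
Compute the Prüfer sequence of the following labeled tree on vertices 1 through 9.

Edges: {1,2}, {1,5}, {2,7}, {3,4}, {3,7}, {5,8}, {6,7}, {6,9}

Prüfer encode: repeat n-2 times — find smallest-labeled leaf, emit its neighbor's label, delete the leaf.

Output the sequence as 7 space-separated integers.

Answer: 3 7 5 1 2 7 6

Derivation:
Step 1: leaves = {4,8,9}. Remove smallest leaf 4, emit neighbor 3.
Step 2: leaves = {3,8,9}. Remove smallest leaf 3, emit neighbor 7.
Step 3: leaves = {8,9}. Remove smallest leaf 8, emit neighbor 5.
Step 4: leaves = {5,9}. Remove smallest leaf 5, emit neighbor 1.
Step 5: leaves = {1,9}. Remove smallest leaf 1, emit neighbor 2.
Step 6: leaves = {2,9}. Remove smallest leaf 2, emit neighbor 7.
Step 7: leaves = {7,9}. Remove smallest leaf 7, emit neighbor 6.
Done: 2 vertices remain (6, 9). Sequence = [3 7 5 1 2 7 6]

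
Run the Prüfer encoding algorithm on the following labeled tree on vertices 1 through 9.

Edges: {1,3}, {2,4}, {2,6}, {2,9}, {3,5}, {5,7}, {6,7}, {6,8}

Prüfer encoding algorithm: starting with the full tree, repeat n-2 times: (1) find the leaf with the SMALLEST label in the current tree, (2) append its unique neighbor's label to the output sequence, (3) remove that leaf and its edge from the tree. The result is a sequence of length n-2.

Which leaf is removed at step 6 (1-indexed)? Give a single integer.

Step 1: current leaves = {1,4,8,9}. Remove leaf 1 (neighbor: 3).
Step 2: current leaves = {3,4,8,9}. Remove leaf 3 (neighbor: 5).
Step 3: current leaves = {4,5,8,9}. Remove leaf 4 (neighbor: 2).
Step 4: current leaves = {5,8,9}. Remove leaf 5 (neighbor: 7).
Step 5: current leaves = {7,8,9}. Remove leaf 7 (neighbor: 6).
Step 6: current leaves = {8,9}. Remove leaf 8 (neighbor: 6).

Answer: 8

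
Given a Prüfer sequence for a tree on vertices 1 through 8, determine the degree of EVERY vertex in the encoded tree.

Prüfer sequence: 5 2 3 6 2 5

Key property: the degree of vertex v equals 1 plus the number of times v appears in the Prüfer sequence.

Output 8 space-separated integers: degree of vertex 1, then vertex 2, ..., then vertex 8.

p_1 = 5: count[5] becomes 1
p_2 = 2: count[2] becomes 1
p_3 = 3: count[3] becomes 1
p_4 = 6: count[6] becomes 1
p_5 = 2: count[2] becomes 2
p_6 = 5: count[5] becomes 2
Degrees (1 + count): deg[1]=1+0=1, deg[2]=1+2=3, deg[3]=1+1=2, deg[4]=1+0=1, deg[5]=1+2=3, deg[6]=1+1=2, deg[7]=1+0=1, deg[8]=1+0=1

Answer: 1 3 2 1 3 2 1 1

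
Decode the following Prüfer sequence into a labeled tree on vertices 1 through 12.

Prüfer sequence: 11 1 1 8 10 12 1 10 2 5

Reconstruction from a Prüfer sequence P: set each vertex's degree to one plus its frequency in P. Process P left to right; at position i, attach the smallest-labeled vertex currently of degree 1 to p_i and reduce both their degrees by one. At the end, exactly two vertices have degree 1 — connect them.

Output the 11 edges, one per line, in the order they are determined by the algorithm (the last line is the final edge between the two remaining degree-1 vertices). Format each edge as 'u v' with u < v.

Answer: 3 11
1 4
1 6
7 8
8 10
9 12
1 11
1 10
2 10
2 5
5 12

Derivation:
Initial degrees: {1:4, 2:2, 3:1, 4:1, 5:2, 6:1, 7:1, 8:2, 9:1, 10:3, 11:2, 12:2}
Step 1: smallest deg-1 vertex = 3, p_1 = 11. Add edge {3,11}. Now deg[3]=0, deg[11]=1.
Step 2: smallest deg-1 vertex = 4, p_2 = 1. Add edge {1,4}. Now deg[4]=0, deg[1]=3.
Step 3: smallest deg-1 vertex = 6, p_3 = 1. Add edge {1,6}. Now deg[6]=0, deg[1]=2.
Step 4: smallest deg-1 vertex = 7, p_4 = 8. Add edge {7,8}. Now deg[7]=0, deg[8]=1.
Step 5: smallest deg-1 vertex = 8, p_5 = 10. Add edge {8,10}. Now deg[8]=0, deg[10]=2.
Step 6: smallest deg-1 vertex = 9, p_6 = 12. Add edge {9,12}. Now deg[9]=0, deg[12]=1.
Step 7: smallest deg-1 vertex = 11, p_7 = 1. Add edge {1,11}. Now deg[11]=0, deg[1]=1.
Step 8: smallest deg-1 vertex = 1, p_8 = 10. Add edge {1,10}. Now deg[1]=0, deg[10]=1.
Step 9: smallest deg-1 vertex = 10, p_9 = 2. Add edge {2,10}. Now deg[10]=0, deg[2]=1.
Step 10: smallest deg-1 vertex = 2, p_10 = 5. Add edge {2,5}. Now deg[2]=0, deg[5]=1.
Final: two remaining deg-1 vertices are 5, 12. Add edge {5,12}.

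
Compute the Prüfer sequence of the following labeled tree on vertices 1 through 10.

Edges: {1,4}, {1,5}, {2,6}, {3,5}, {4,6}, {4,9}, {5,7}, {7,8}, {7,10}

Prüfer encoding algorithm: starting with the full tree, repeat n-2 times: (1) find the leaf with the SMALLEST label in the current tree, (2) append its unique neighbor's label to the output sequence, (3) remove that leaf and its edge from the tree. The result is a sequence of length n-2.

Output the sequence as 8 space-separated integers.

Answer: 6 5 4 7 4 1 5 7

Derivation:
Step 1: leaves = {2,3,8,9,10}. Remove smallest leaf 2, emit neighbor 6.
Step 2: leaves = {3,6,8,9,10}. Remove smallest leaf 3, emit neighbor 5.
Step 3: leaves = {6,8,9,10}. Remove smallest leaf 6, emit neighbor 4.
Step 4: leaves = {8,9,10}. Remove smallest leaf 8, emit neighbor 7.
Step 5: leaves = {9,10}. Remove smallest leaf 9, emit neighbor 4.
Step 6: leaves = {4,10}. Remove smallest leaf 4, emit neighbor 1.
Step 7: leaves = {1,10}. Remove smallest leaf 1, emit neighbor 5.
Step 8: leaves = {5,10}. Remove smallest leaf 5, emit neighbor 7.
Done: 2 vertices remain (7, 10). Sequence = [6 5 4 7 4 1 5 7]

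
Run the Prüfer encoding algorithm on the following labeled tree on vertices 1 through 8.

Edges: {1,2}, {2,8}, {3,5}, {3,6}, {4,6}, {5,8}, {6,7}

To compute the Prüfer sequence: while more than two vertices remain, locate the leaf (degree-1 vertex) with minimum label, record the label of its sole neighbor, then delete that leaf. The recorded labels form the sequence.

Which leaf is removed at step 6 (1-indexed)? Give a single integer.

Answer: 3

Derivation:
Step 1: current leaves = {1,4,7}. Remove leaf 1 (neighbor: 2).
Step 2: current leaves = {2,4,7}. Remove leaf 2 (neighbor: 8).
Step 3: current leaves = {4,7,8}. Remove leaf 4 (neighbor: 6).
Step 4: current leaves = {7,8}. Remove leaf 7 (neighbor: 6).
Step 5: current leaves = {6,8}. Remove leaf 6 (neighbor: 3).
Step 6: current leaves = {3,8}. Remove leaf 3 (neighbor: 5).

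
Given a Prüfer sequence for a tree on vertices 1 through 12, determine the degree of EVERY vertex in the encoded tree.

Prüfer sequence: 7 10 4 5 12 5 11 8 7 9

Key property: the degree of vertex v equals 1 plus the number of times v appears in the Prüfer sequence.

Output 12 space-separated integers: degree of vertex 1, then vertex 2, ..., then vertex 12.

p_1 = 7: count[7] becomes 1
p_2 = 10: count[10] becomes 1
p_3 = 4: count[4] becomes 1
p_4 = 5: count[5] becomes 1
p_5 = 12: count[12] becomes 1
p_6 = 5: count[5] becomes 2
p_7 = 11: count[11] becomes 1
p_8 = 8: count[8] becomes 1
p_9 = 7: count[7] becomes 2
p_10 = 9: count[9] becomes 1
Degrees (1 + count): deg[1]=1+0=1, deg[2]=1+0=1, deg[3]=1+0=1, deg[4]=1+1=2, deg[5]=1+2=3, deg[6]=1+0=1, deg[7]=1+2=3, deg[8]=1+1=2, deg[9]=1+1=2, deg[10]=1+1=2, deg[11]=1+1=2, deg[12]=1+1=2

Answer: 1 1 1 2 3 1 3 2 2 2 2 2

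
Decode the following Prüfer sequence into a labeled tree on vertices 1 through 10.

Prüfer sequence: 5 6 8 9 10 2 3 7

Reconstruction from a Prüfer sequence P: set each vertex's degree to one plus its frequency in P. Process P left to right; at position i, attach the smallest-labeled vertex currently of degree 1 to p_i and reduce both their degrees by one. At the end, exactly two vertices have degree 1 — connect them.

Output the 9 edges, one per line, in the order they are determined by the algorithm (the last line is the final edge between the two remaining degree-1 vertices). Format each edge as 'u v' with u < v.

Initial degrees: {1:1, 2:2, 3:2, 4:1, 5:2, 6:2, 7:2, 8:2, 9:2, 10:2}
Step 1: smallest deg-1 vertex = 1, p_1 = 5. Add edge {1,5}. Now deg[1]=0, deg[5]=1.
Step 2: smallest deg-1 vertex = 4, p_2 = 6. Add edge {4,6}. Now deg[4]=0, deg[6]=1.
Step 3: smallest deg-1 vertex = 5, p_3 = 8. Add edge {5,8}. Now deg[5]=0, deg[8]=1.
Step 4: smallest deg-1 vertex = 6, p_4 = 9. Add edge {6,9}. Now deg[6]=0, deg[9]=1.
Step 5: smallest deg-1 vertex = 8, p_5 = 10. Add edge {8,10}. Now deg[8]=0, deg[10]=1.
Step 6: smallest deg-1 vertex = 9, p_6 = 2. Add edge {2,9}. Now deg[9]=0, deg[2]=1.
Step 7: smallest deg-1 vertex = 2, p_7 = 3. Add edge {2,3}. Now deg[2]=0, deg[3]=1.
Step 8: smallest deg-1 vertex = 3, p_8 = 7. Add edge {3,7}. Now deg[3]=0, deg[7]=1.
Final: two remaining deg-1 vertices are 7, 10. Add edge {7,10}.

Answer: 1 5
4 6
5 8
6 9
8 10
2 9
2 3
3 7
7 10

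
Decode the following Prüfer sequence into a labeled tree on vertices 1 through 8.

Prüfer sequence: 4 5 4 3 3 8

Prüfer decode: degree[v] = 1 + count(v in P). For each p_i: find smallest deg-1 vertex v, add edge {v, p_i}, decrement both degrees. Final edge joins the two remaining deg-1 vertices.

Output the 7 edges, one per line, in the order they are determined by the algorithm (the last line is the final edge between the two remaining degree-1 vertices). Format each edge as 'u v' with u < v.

Answer: 1 4
2 5
4 5
3 4
3 6
3 8
7 8

Derivation:
Initial degrees: {1:1, 2:1, 3:3, 4:3, 5:2, 6:1, 7:1, 8:2}
Step 1: smallest deg-1 vertex = 1, p_1 = 4. Add edge {1,4}. Now deg[1]=0, deg[4]=2.
Step 2: smallest deg-1 vertex = 2, p_2 = 5. Add edge {2,5}. Now deg[2]=0, deg[5]=1.
Step 3: smallest deg-1 vertex = 5, p_3 = 4. Add edge {4,5}. Now deg[5]=0, deg[4]=1.
Step 4: smallest deg-1 vertex = 4, p_4 = 3. Add edge {3,4}. Now deg[4]=0, deg[3]=2.
Step 5: smallest deg-1 vertex = 6, p_5 = 3. Add edge {3,6}. Now deg[6]=0, deg[3]=1.
Step 6: smallest deg-1 vertex = 3, p_6 = 8. Add edge {3,8}. Now deg[3]=0, deg[8]=1.
Final: two remaining deg-1 vertices are 7, 8. Add edge {7,8}.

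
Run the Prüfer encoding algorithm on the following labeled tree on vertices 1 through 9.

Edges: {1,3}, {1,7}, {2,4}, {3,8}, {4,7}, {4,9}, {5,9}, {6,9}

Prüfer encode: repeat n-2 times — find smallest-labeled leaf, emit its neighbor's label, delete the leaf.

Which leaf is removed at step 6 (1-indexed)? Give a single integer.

Answer: 1

Derivation:
Step 1: current leaves = {2,5,6,8}. Remove leaf 2 (neighbor: 4).
Step 2: current leaves = {5,6,8}. Remove leaf 5 (neighbor: 9).
Step 3: current leaves = {6,8}. Remove leaf 6 (neighbor: 9).
Step 4: current leaves = {8,9}. Remove leaf 8 (neighbor: 3).
Step 5: current leaves = {3,9}. Remove leaf 3 (neighbor: 1).
Step 6: current leaves = {1,9}. Remove leaf 1 (neighbor: 7).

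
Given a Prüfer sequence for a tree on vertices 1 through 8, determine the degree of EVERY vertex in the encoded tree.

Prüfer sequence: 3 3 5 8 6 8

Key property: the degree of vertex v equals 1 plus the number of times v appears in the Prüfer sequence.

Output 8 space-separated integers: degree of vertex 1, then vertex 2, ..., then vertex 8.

Answer: 1 1 3 1 2 2 1 3

Derivation:
p_1 = 3: count[3] becomes 1
p_2 = 3: count[3] becomes 2
p_3 = 5: count[5] becomes 1
p_4 = 8: count[8] becomes 1
p_5 = 6: count[6] becomes 1
p_6 = 8: count[8] becomes 2
Degrees (1 + count): deg[1]=1+0=1, deg[2]=1+0=1, deg[3]=1+2=3, deg[4]=1+0=1, deg[5]=1+1=2, deg[6]=1+1=2, deg[7]=1+0=1, deg[8]=1+2=3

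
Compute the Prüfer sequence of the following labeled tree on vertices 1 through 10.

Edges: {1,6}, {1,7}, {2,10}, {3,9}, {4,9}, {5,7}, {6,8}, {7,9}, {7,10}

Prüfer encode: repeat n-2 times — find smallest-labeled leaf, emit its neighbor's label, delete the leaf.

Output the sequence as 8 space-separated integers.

Answer: 10 9 9 7 6 1 7 7

Derivation:
Step 1: leaves = {2,3,4,5,8}. Remove smallest leaf 2, emit neighbor 10.
Step 2: leaves = {3,4,5,8,10}. Remove smallest leaf 3, emit neighbor 9.
Step 3: leaves = {4,5,8,10}. Remove smallest leaf 4, emit neighbor 9.
Step 4: leaves = {5,8,9,10}. Remove smallest leaf 5, emit neighbor 7.
Step 5: leaves = {8,9,10}. Remove smallest leaf 8, emit neighbor 6.
Step 6: leaves = {6,9,10}. Remove smallest leaf 6, emit neighbor 1.
Step 7: leaves = {1,9,10}. Remove smallest leaf 1, emit neighbor 7.
Step 8: leaves = {9,10}. Remove smallest leaf 9, emit neighbor 7.
Done: 2 vertices remain (7, 10). Sequence = [10 9 9 7 6 1 7 7]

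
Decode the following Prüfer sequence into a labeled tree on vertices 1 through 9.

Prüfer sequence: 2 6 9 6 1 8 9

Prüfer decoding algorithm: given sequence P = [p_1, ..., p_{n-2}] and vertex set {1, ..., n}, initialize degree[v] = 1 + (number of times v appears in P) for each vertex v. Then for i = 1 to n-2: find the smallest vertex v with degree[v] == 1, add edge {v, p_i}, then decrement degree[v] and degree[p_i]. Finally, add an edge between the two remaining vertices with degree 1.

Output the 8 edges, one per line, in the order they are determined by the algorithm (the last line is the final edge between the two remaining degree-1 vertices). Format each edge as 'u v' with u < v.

Initial degrees: {1:2, 2:2, 3:1, 4:1, 5:1, 6:3, 7:1, 8:2, 9:3}
Step 1: smallest deg-1 vertex = 3, p_1 = 2. Add edge {2,3}. Now deg[3]=0, deg[2]=1.
Step 2: smallest deg-1 vertex = 2, p_2 = 6. Add edge {2,6}. Now deg[2]=0, deg[6]=2.
Step 3: smallest deg-1 vertex = 4, p_3 = 9. Add edge {4,9}. Now deg[4]=0, deg[9]=2.
Step 4: smallest deg-1 vertex = 5, p_4 = 6. Add edge {5,6}. Now deg[5]=0, deg[6]=1.
Step 5: smallest deg-1 vertex = 6, p_5 = 1. Add edge {1,6}. Now deg[6]=0, deg[1]=1.
Step 6: smallest deg-1 vertex = 1, p_6 = 8. Add edge {1,8}. Now deg[1]=0, deg[8]=1.
Step 7: smallest deg-1 vertex = 7, p_7 = 9. Add edge {7,9}. Now deg[7]=0, deg[9]=1.
Final: two remaining deg-1 vertices are 8, 9. Add edge {8,9}.

Answer: 2 3
2 6
4 9
5 6
1 6
1 8
7 9
8 9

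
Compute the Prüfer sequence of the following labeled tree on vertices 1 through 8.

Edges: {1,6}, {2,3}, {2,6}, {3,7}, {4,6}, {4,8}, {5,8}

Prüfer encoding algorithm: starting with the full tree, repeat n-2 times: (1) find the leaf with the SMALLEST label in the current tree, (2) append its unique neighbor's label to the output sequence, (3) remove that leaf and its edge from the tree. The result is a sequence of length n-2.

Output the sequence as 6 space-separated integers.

Step 1: leaves = {1,5,7}. Remove smallest leaf 1, emit neighbor 6.
Step 2: leaves = {5,7}. Remove smallest leaf 5, emit neighbor 8.
Step 3: leaves = {7,8}. Remove smallest leaf 7, emit neighbor 3.
Step 4: leaves = {3,8}. Remove smallest leaf 3, emit neighbor 2.
Step 5: leaves = {2,8}. Remove smallest leaf 2, emit neighbor 6.
Step 6: leaves = {6,8}. Remove smallest leaf 6, emit neighbor 4.
Done: 2 vertices remain (4, 8). Sequence = [6 8 3 2 6 4]

Answer: 6 8 3 2 6 4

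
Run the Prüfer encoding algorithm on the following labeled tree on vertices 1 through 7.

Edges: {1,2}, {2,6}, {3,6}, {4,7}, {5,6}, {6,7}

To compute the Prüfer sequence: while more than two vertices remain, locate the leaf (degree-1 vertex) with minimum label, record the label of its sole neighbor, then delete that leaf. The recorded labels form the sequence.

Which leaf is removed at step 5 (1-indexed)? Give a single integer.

Step 1: current leaves = {1,3,4,5}. Remove leaf 1 (neighbor: 2).
Step 2: current leaves = {2,3,4,5}. Remove leaf 2 (neighbor: 6).
Step 3: current leaves = {3,4,5}. Remove leaf 3 (neighbor: 6).
Step 4: current leaves = {4,5}. Remove leaf 4 (neighbor: 7).
Step 5: current leaves = {5,7}. Remove leaf 5 (neighbor: 6).

Answer: 5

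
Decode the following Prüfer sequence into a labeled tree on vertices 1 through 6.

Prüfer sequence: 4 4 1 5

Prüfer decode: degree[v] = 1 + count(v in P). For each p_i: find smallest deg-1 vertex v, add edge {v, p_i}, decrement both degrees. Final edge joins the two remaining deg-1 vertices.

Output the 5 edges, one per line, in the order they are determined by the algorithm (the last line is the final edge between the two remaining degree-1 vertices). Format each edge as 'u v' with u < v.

Answer: 2 4
3 4
1 4
1 5
5 6

Derivation:
Initial degrees: {1:2, 2:1, 3:1, 4:3, 5:2, 6:1}
Step 1: smallest deg-1 vertex = 2, p_1 = 4. Add edge {2,4}. Now deg[2]=0, deg[4]=2.
Step 2: smallest deg-1 vertex = 3, p_2 = 4. Add edge {3,4}. Now deg[3]=0, deg[4]=1.
Step 3: smallest deg-1 vertex = 4, p_3 = 1. Add edge {1,4}. Now deg[4]=0, deg[1]=1.
Step 4: smallest deg-1 vertex = 1, p_4 = 5. Add edge {1,5}. Now deg[1]=0, deg[5]=1.
Final: two remaining deg-1 vertices are 5, 6. Add edge {5,6}.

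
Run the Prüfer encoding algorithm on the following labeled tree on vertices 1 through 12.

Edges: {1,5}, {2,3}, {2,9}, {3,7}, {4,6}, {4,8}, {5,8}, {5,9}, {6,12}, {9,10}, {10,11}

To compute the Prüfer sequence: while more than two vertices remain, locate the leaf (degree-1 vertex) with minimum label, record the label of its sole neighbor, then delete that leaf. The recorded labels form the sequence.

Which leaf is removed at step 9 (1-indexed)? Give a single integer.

Answer: 8

Derivation:
Step 1: current leaves = {1,7,11,12}. Remove leaf 1 (neighbor: 5).
Step 2: current leaves = {7,11,12}. Remove leaf 7 (neighbor: 3).
Step 3: current leaves = {3,11,12}. Remove leaf 3 (neighbor: 2).
Step 4: current leaves = {2,11,12}. Remove leaf 2 (neighbor: 9).
Step 5: current leaves = {11,12}. Remove leaf 11 (neighbor: 10).
Step 6: current leaves = {10,12}. Remove leaf 10 (neighbor: 9).
Step 7: current leaves = {9,12}. Remove leaf 9 (neighbor: 5).
Step 8: current leaves = {5,12}. Remove leaf 5 (neighbor: 8).
Step 9: current leaves = {8,12}. Remove leaf 8 (neighbor: 4).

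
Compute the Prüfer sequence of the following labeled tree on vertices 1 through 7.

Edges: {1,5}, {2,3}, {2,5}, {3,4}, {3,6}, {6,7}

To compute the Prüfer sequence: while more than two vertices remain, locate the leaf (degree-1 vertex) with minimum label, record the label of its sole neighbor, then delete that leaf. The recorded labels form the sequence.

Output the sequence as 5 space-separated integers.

Answer: 5 3 2 3 6

Derivation:
Step 1: leaves = {1,4,7}. Remove smallest leaf 1, emit neighbor 5.
Step 2: leaves = {4,5,7}. Remove smallest leaf 4, emit neighbor 3.
Step 3: leaves = {5,7}. Remove smallest leaf 5, emit neighbor 2.
Step 4: leaves = {2,7}. Remove smallest leaf 2, emit neighbor 3.
Step 5: leaves = {3,7}. Remove smallest leaf 3, emit neighbor 6.
Done: 2 vertices remain (6, 7). Sequence = [5 3 2 3 6]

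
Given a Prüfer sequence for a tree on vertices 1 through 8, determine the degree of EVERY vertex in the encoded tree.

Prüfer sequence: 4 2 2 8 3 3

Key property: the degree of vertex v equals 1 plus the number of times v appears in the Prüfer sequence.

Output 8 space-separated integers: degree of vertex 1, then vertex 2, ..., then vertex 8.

p_1 = 4: count[4] becomes 1
p_2 = 2: count[2] becomes 1
p_3 = 2: count[2] becomes 2
p_4 = 8: count[8] becomes 1
p_5 = 3: count[3] becomes 1
p_6 = 3: count[3] becomes 2
Degrees (1 + count): deg[1]=1+0=1, deg[2]=1+2=3, deg[3]=1+2=3, deg[4]=1+1=2, deg[5]=1+0=1, deg[6]=1+0=1, deg[7]=1+0=1, deg[8]=1+1=2

Answer: 1 3 3 2 1 1 1 2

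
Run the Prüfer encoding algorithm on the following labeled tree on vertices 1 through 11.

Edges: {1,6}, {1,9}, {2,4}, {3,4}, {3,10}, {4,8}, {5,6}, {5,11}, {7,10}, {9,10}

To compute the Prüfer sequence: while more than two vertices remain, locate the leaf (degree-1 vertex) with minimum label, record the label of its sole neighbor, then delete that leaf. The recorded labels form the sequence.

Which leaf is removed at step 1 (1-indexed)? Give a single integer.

Answer: 2

Derivation:
Step 1: current leaves = {2,7,8,11}. Remove leaf 2 (neighbor: 4).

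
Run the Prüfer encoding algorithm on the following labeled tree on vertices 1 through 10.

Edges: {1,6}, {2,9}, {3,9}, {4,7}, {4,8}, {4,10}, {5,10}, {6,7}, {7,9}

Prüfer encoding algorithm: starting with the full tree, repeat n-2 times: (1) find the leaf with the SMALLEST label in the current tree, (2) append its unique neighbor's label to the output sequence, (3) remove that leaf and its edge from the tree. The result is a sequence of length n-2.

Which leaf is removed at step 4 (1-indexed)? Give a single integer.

Step 1: current leaves = {1,2,3,5,8}. Remove leaf 1 (neighbor: 6).
Step 2: current leaves = {2,3,5,6,8}. Remove leaf 2 (neighbor: 9).
Step 3: current leaves = {3,5,6,8}. Remove leaf 3 (neighbor: 9).
Step 4: current leaves = {5,6,8,9}. Remove leaf 5 (neighbor: 10).

Answer: 5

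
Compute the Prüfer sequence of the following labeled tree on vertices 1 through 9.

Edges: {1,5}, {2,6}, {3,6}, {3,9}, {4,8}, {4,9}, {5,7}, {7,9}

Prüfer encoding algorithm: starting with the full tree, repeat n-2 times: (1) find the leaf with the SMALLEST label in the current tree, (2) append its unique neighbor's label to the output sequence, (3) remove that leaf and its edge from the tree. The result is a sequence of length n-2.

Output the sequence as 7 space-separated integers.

Answer: 5 6 7 3 9 9 4

Derivation:
Step 1: leaves = {1,2,8}. Remove smallest leaf 1, emit neighbor 5.
Step 2: leaves = {2,5,8}. Remove smallest leaf 2, emit neighbor 6.
Step 3: leaves = {5,6,8}. Remove smallest leaf 5, emit neighbor 7.
Step 4: leaves = {6,7,8}. Remove smallest leaf 6, emit neighbor 3.
Step 5: leaves = {3,7,8}. Remove smallest leaf 3, emit neighbor 9.
Step 6: leaves = {7,8}. Remove smallest leaf 7, emit neighbor 9.
Step 7: leaves = {8,9}. Remove smallest leaf 8, emit neighbor 4.
Done: 2 vertices remain (4, 9). Sequence = [5 6 7 3 9 9 4]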